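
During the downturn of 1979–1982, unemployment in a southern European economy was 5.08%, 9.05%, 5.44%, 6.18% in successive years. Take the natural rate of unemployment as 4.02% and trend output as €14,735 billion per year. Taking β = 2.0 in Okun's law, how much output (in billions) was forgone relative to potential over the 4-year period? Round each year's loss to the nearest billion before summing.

€2,849 billion

Year 1979: gap = -2.0 × (5.08 - 4.02) = -2.12%, loss ≈ 14735 × 2.12/100 ≈ 312.
Year 1980: gap = -2.0 × (9.05 - 4.02) = -10.06%, loss ≈ 14735 × 10.06/100 ≈ 1482.
Year 1981: gap = -2.0 × (5.44 - 4.02) = -2.84%, loss ≈ 14735 × 2.84/100 ≈ 418.
Year 1982: gap = -2.0 × (6.18 - 4.02) = -4.32%, loss ≈ 14735 × 4.32/100 ≈ 637.
Total lost output = 312 + 1482 + 418 + 637 = 2849 billion.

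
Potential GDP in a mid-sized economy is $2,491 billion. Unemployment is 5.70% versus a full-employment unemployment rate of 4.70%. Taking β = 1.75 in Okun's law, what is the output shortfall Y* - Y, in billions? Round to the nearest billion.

$44 billion

Output gap = -1.75 × (5.7 - 4.7) = -1.75 × 1 = -1.75%.
Actual GDP ≈ 2491 × 0.9825 ≈ 2447 billion, so the shortfall is 2491 - 2447 = 44 billion.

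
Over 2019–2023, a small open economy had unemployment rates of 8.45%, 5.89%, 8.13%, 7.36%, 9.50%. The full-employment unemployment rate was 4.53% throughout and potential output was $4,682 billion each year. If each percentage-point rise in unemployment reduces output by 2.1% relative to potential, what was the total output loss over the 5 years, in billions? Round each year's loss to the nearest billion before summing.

$1,640 billion

Year 2019: gap = -2.1 × (8.45 - 4.53) = -8.232%, loss ≈ 4682 × 8.232/100 ≈ 385.
Year 2020: gap = -2.1 × (5.89 - 4.53) = -2.856%, loss ≈ 4682 × 2.856/100 ≈ 134.
Year 2021: gap = -2.1 × (8.13 - 4.53) = -7.56%, loss ≈ 4682 × 7.56/100 ≈ 354.
Year 2022: gap = -2.1 × (7.36 - 4.53) = -5.943%, loss ≈ 4682 × 5.943/100 ≈ 278.
Year 2023: gap = -2.1 × (9.5 - 4.53) = -10.437%, loss ≈ 4682 × 10.437/100 ≈ 489.
Total lost output = 385 + 134 + 354 + 278 + 489 = 1640 billion.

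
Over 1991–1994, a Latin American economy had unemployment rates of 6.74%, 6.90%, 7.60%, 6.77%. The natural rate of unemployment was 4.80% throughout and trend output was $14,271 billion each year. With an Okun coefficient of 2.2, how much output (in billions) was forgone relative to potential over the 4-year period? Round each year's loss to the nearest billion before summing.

Year 1991: gap = -2.2 × (6.74 - 4.8) = -4.268%, loss ≈ 14271 × 4.268/100 ≈ 609.
Year 1992: gap = -2.2 × (6.9 - 4.8) = -4.62%, loss ≈ 14271 × 4.62/100 ≈ 659.
Year 1993: gap = -2.2 × (7.6 - 4.8) = -6.16%, loss ≈ 14271 × 6.16/100 ≈ 879.
Year 1994: gap = -2.2 × (6.77 - 4.8) = -4.334%, loss ≈ 14271 × 4.334/100 ≈ 619.
Total lost output = 609 + 659 + 879 + 619 = 2766 billion.

$2,766 billion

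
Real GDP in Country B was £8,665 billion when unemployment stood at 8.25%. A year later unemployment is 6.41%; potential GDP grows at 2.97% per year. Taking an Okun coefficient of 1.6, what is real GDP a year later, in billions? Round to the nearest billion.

Δu = 6.41 - 8.25 = -1.84 points.
Okun's law (growth form): g_Y = g_Y* - β × Δu = 2.97 - 1.6 × (-1.84) = 2.97 + 2.944 = 5.914%.
Real GDP in the next year = 8665 × (1 + 5.914/100) = 8665 × 1.05914 ≈ 9177 billion.

£9,177 billion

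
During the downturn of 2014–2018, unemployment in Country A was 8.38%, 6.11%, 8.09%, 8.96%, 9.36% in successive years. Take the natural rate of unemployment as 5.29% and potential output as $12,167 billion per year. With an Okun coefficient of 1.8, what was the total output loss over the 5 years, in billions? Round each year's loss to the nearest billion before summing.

Year 2014: gap = -1.8 × (8.38 - 5.29) = -5.562%, loss ≈ 12167 × 5.562/100 ≈ 677.
Year 2015: gap = -1.8 × (6.11 - 5.29) = -1.476%, loss ≈ 12167 × 1.476/100 ≈ 180.
Year 2016: gap = -1.8 × (8.09 - 5.29) = -5.04%, loss ≈ 12167 × 5.04/100 ≈ 613.
Year 2017: gap = -1.8 × (8.96 - 5.29) = -6.606%, loss ≈ 12167 × 6.606/100 ≈ 804.
Year 2018: gap = -1.8 × (9.36 - 5.29) = -7.326%, loss ≈ 12167 × 7.326/100 ≈ 891.
Total lost output = 677 + 180 + 613 + 804 + 891 = 3165 billion.

$3,165 billion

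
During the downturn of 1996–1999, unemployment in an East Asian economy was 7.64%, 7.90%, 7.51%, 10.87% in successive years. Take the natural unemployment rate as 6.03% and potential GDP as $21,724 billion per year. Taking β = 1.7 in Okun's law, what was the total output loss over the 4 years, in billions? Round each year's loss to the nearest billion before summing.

$3,620 billion

Year 1996: gap = -1.7 × (7.64 - 6.03) = -2.737%, loss ≈ 21724 × 2.737/100 ≈ 595.
Year 1997: gap = -1.7 × (7.9 - 6.03) = -3.179%, loss ≈ 21724 × 3.179/100 ≈ 691.
Year 1998: gap = -1.7 × (7.51 - 6.03) = -2.516%, loss ≈ 21724 × 2.516/100 ≈ 547.
Year 1999: gap = -1.7 × (10.87 - 6.03) = -8.228%, loss ≈ 21724 × 8.228/100 ≈ 1787.
Total lost output = 595 + 691 + 547 + 1787 = 3620 billion.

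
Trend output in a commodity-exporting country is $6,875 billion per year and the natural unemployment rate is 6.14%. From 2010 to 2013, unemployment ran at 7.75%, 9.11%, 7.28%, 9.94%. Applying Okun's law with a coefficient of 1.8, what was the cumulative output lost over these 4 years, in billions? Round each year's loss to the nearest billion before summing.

$1,178 billion

Year 2010: gap = -1.8 × (7.75 - 6.14) = -2.898%, loss ≈ 6875 × 2.898/100 ≈ 199.
Year 2011: gap = -1.8 × (9.11 - 6.14) = -5.346%, loss ≈ 6875 × 5.346/100 ≈ 368.
Year 2012: gap = -1.8 × (7.28 - 6.14) = -2.052%, loss ≈ 6875 × 2.052/100 ≈ 141.
Year 2013: gap = -1.8 × (9.94 - 6.14) = -6.84%, loss ≈ 6875 × 6.84/100 ≈ 470.
Total lost output = 199 + 368 + 141 + 470 = 1178 billion.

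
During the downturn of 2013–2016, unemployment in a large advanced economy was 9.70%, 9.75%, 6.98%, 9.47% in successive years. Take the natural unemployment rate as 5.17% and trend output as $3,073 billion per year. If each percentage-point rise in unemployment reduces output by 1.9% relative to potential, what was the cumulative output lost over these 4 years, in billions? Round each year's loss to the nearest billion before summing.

Year 2013: gap = -1.9 × (9.7 - 5.17) = -8.607%, loss ≈ 3073 × 8.607/100 ≈ 264.
Year 2014: gap = -1.9 × (9.75 - 5.17) = -8.702%, loss ≈ 3073 × 8.702/100 ≈ 267.
Year 2015: gap = -1.9 × (6.98 - 5.17) = -3.439%, loss ≈ 3073 × 3.439/100 ≈ 106.
Year 2016: gap = -1.9 × (9.47 - 5.17) = -8.17%, loss ≈ 3073 × 8.17/100 ≈ 251.
Total lost output = 264 + 267 + 106 + 251 = 888 billion.

$888 billion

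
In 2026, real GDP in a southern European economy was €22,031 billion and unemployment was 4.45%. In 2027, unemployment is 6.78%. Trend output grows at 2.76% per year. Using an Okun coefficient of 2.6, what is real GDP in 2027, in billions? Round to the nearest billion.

Δu = 6.78 - 4.45 = 2.33 points.
Okun's law (growth form): g_Y = g_Y* - β × Δu = 2.76 - 2.6 × (2.33) = 2.76 - 6.058 = -3.298%.
Real GDP in the next year = 22031 × (1 - 3.298/100) = 22031 × 0.96702 ≈ 21304 billion.

€21,304 billion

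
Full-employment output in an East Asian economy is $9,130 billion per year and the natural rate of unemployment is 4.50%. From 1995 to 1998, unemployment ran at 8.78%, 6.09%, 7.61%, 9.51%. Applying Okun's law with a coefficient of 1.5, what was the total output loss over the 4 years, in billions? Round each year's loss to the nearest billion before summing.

Year 1995: gap = -1.5 × (8.78 - 4.5) = -6.42%, loss ≈ 9130 × 6.42/100 ≈ 586.
Year 1996: gap = -1.5 × (6.09 - 4.5) = -2.385%, loss ≈ 9130 × 2.385/100 ≈ 218.
Year 1997: gap = -1.5 × (7.61 - 4.5) = -4.665%, loss ≈ 9130 × 4.665/100 ≈ 426.
Year 1998: gap = -1.5 × (9.51 - 4.5) = -7.515%, loss ≈ 9130 × 7.515/100 ≈ 686.
Total lost output = 586 + 218 + 426 + 686 = 1916 billion.

$1,916 billion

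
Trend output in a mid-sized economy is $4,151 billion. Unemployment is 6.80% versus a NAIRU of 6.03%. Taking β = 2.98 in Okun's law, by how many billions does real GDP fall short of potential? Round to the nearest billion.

Output gap = -2.98 × (6.8 - 6.03) = -2.98 × 0.77 = -2.2946%.
Actual GDP ≈ 4151 × 0.977054 ≈ 4056 billion, so the shortfall is 4151 - 4056 = 95 billion.

$95 billion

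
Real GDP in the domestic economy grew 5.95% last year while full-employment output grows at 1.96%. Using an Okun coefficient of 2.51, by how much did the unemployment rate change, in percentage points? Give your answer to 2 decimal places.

Growth-rate Okun's law: g_Y = g_Y* - β × Δu, so Δu = (g_Y* - g_Y)/β.
Δu = (1.96 - 5.95)/2.51 = -3.99/2.51 = -1.59 percentage points.

-1.59 percentage points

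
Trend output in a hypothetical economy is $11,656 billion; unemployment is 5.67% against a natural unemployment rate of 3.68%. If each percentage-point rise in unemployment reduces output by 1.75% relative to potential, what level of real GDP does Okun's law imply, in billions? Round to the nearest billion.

$11,250 billion

Unemployment gap = 5.67 - 3.68 = 1.99 points, so the output gap is -1.75 × 1.99 = -3.4825%.
Actual GDP = 11656 × (1 - 3.4825/100) = 11656 × 0.965175 ≈ 11250 billion.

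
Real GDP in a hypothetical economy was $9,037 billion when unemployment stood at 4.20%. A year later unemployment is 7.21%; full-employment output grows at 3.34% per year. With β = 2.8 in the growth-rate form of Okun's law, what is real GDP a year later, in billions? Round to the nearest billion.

Δu = 7.21 - 4.2 = 3.01 points.
Okun's law (growth form): g_Y = g_Y* - β × Δu = 3.34 - 2.8 × (3.01) = 3.34 - 8.428 = -5.088%.
Real GDP in the next year = 9037 × (1 - 5.088/100) = 9037 × 0.94912 ≈ 8577 billion.

$8,577 billion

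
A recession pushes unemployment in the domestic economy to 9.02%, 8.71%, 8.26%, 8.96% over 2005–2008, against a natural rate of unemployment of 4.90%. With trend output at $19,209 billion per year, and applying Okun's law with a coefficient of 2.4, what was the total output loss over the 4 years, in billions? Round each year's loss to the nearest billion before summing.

Year 2005: gap = -2.4 × (9.02 - 4.9) = -9.888%, loss ≈ 19209 × 9.888/100 ≈ 1899.
Year 2006: gap = -2.4 × (8.71 - 4.9) = -9.144%, loss ≈ 19209 × 9.144/100 ≈ 1756.
Year 2007: gap = -2.4 × (8.26 - 4.9) = -8.064%, loss ≈ 19209 × 8.064/100 ≈ 1549.
Year 2008: gap = -2.4 × (8.96 - 4.9) = -9.744%, loss ≈ 19209 × 9.744/100 ≈ 1872.
Total lost output = 1899 + 1756 + 1549 + 1872 = 7076 billion.

$7,076 billion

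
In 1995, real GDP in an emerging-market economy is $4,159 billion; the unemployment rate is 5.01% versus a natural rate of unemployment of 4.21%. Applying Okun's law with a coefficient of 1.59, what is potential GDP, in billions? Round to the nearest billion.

$4,213 billion

Unemployment gap = 5.01 - 4.21 = 0.8 points, so output gap = -1.59 × 0.8 = -1.272%.
Since Y = Y* × (1 + gap/100), Y* = 4159/0.98728 ≈ 4213 billion.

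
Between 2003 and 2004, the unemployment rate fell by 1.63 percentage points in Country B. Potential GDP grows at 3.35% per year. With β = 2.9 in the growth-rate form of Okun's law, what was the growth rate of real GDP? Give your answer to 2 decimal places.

Growth-rate Okun's law: g_Y = g_Y* - β × Δu.
g_Y = 3.35 - 2.9 × (-1.63) = 3.35 + 4.727 = 8.077%, i.e. 8.08% to 2 d.p.

8.08%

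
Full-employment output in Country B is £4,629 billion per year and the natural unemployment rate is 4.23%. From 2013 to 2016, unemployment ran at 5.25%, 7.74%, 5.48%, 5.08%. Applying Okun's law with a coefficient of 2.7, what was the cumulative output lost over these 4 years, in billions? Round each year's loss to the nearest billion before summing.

£828 billion

Year 2013: gap = -2.7 × (5.25 - 4.23) = -2.754%, loss ≈ 4629 × 2.754/100 ≈ 127.
Year 2014: gap = -2.7 × (7.74 - 4.23) = -9.477%, loss ≈ 4629 × 9.477/100 ≈ 439.
Year 2015: gap = -2.7 × (5.48 - 4.23) = -3.375%, loss ≈ 4629 × 3.375/100 ≈ 156.
Year 2016: gap = -2.7 × (5.08 - 4.23) = -2.295%, loss ≈ 4629 × 2.295/100 ≈ 106.
Total lost output = 127 + 439 + 156 + 106 = 828 billion.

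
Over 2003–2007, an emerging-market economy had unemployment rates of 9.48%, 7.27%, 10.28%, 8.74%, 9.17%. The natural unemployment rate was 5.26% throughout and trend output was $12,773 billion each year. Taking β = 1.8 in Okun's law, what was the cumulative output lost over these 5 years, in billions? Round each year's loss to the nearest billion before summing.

$4,285 billion

Year 2003: gap = -1.8 × (9.48 - 5.26) = -7.596%, loss ≈ 12773 × 7.596/100 ≈ 970.
Year 2004: gap = -1.8 × (7.27 - 5.26) = -3.618%, loss ≈ 12773 × 3.618/100 ≈ 462.
Year 2005: gap = -1.8 × (10.28 - 5.26) = -9.036%, loss ≈ 12773 × 9.036/100 ≈ 1154.
Year 2006: gap = -1.8 × (8.74 - 5.26) = -6.264%, loss ≈ 12773 × 6.264/100 ≈ 800.
Year 2007: gap = -1.8 × (9.17 - 5.26) = -7.038%, loss ≈ 12773 × 7.038/100 ≈ 899.
Total lost output = 970 + 462 + 1154 + 800 + 899 = 4285 billion.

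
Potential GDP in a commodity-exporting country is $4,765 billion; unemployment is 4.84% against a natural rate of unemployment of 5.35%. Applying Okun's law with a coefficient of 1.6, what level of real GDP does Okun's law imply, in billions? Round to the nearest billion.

Unemployment gap = 4.84 - 5.35 = -0.51 points, so the output gap is -1.6 × (-0.51) = 0.816%.
Actual GDP = 4765 × (1 + 0.816/100) = 4765 × 1.00816 ≈ 4804 billion.

$4,804 billion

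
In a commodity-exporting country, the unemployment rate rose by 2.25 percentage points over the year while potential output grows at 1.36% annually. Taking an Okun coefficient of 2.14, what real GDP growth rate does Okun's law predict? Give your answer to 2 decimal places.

Growth-rate Okun's law: g_Y = g_Y* - β × Δu.
g_Y = 1.36 - 2.14 × (2.25) = 1.36 - 4.815 = -3.455%, i.e. -3.46% to 2 d.p.

-3.46%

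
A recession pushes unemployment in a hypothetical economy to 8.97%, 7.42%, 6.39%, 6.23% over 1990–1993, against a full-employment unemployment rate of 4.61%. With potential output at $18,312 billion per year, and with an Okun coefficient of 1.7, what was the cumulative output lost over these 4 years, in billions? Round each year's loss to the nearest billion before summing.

$3,290 billion

Year 1990: gap = -1.7 × (8.97 - 4.61) = -7.412%, loss ≈ 18312 × 7.412/100 ≈ 1357.
Year 1991: gap = -1.7 × (7.42 - 4.61) = -4.777%, loss ≈ 18312 × 4.777/100 ≈ 875.
Year 1992: gap = -1.7 × (6.39 - 4.61) = -3.026%, loss ≈ 18312 × 3.026/100 ≈ 554.
Year 1993: gap = -1.7 × (6.23 - 4.61) = -2.754%, loss ≈ 18312 × 2.754/100 ≈ 504.
Total lost output = 1357 + 875 + 554 + 504 = 3290 billion.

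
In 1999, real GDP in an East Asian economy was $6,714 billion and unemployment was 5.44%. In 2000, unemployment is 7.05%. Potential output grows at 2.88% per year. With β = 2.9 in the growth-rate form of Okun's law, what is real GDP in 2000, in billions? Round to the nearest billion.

$6,594 billion

Δu = 7.05 - 5.44 = 1.61 points.
Okun's law (growth form): g_Y = g_Y* - β × Δu = 2.88 - 2.9 × (1.61) = 2.88 - 4.669 = -1.789%.
Real GDP in the next year = 6714 × (1 - 1.789/100) = 6714 × 0.98211 ≈ 6594 billion.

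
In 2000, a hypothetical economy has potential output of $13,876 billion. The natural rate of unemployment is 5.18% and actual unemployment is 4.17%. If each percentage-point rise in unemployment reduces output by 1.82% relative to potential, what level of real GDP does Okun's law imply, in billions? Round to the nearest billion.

Unemployment gap = 4.17 - 5.18 = -1.01 points, so the output gap is -1.82 × (-1.01) = 1.8382%.
Actual GDP = 13876 × (1 + 1.8382/100) = 13876 × 1.018382 ≈ 14131 billion.

$14,131 billion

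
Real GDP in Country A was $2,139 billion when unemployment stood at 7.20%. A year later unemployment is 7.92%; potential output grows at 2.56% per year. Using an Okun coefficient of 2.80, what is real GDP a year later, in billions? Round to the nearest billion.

Δu = 7.92 - 7.2 = 0.72 points.
Okun's law (growth form): g_Y = g_Y* - β × Δu = 2.56 - 2.80 × (0.72) = 2.56 - 2.016 = 0.544%.
Real GDP in the next year = 2139 × (1 + 0.544/100) = 2139 × 1.00544 ≈ 2151 billion.

$2,151 billion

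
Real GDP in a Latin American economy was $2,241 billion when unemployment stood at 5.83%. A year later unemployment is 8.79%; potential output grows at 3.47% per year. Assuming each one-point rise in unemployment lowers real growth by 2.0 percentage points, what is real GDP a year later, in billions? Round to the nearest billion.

Δu = 8.79 - 5.83 = 2.96 points.
Okun's law (growth form): g_Y = g_Y* - β × Δu = 3.47 - 2.0 × (2.96) = 3.47 - 5.92 = -2.45%.
Real GDP in the next year = 2241 × (1 - 2.45/100) = 2241 × 0.9755 ≈ 2186 billion.

$2,186 billion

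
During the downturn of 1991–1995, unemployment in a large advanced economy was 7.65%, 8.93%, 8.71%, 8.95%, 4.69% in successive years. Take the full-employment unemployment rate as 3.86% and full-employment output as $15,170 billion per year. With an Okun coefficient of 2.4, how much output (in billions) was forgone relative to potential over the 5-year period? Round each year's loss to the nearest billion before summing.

Year 1991: gap = -2.4 × (7.65 - 3.86) = -9.096%, loss ≈ 15170 × 9.096/100 ≈ 1380.
Year 1992: gap = -2.4 × (8.93 - 3.86) = -12.168%, loss ≈ 15170 × 12.168/100 ≈ 1846.
Year 1993: gap = -2.4 × (8.71 - 3.86) = -11.64%, loss ≈ 15170 × 11.64/100 ≈ 1766.
Year 1994: gap = -2.4 × (8.95 - 3.86) = -12.216%, loss ≈ 15170 × 12.216/100 ≈ 1853.
Year 1995: gap = -2.4 × (4.69 - 3.86) = -1.992%, loss ≈ 15170 × 1.992/100 ≈ 302.
Total lost output = 1380 + 1846 + 1766 + 1853 + 302 = 7147 billion.

$7,147 billion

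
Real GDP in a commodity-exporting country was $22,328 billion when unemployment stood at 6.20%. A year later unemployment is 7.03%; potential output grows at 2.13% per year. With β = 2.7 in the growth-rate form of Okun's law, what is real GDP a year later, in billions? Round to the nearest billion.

Δu = 7.03 - 6.2 = 0.83 points.
Okun's law (growth form): g_Y = g_Y* - β × Δu = 2.13 - 2.7 × (0.83) = 2.13 - 2.241 = -0.111%.
Real GDP in the next year = 22328 × (1 - 0.111/100) = 22328 × 0.99889 ≈ 22303 billion.

$22,303 billion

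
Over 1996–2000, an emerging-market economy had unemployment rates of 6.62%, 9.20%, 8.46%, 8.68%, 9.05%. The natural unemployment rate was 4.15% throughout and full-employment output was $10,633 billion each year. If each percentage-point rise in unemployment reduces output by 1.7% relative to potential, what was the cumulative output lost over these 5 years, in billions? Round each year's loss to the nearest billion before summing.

Year 1996: gap = -1.7 × (6.62 - 4.15) = -4.199%, loss ≈ 10633 × 4.199/100 ≈ 446.
Year 1997: gap = -1.7 × (9.2 - 4.15) = -8.585%, loss ≈ 10633 × 8.585/100 ≈ 913.
Year 1998: gap = -1.7 × (8.46 - 4.15) = -7.327%, loss ≈ 10633 × 7.327/100 ≈ 779.
Year 1999: gap = -1.7 × (8.68 - 4.15) = -7.701%, loss ≈ 10633 × 7.701/100 ≈ 819.
Year 2000: gap = -1.7 × (9.05 - 4.15) = -8.33%, loss ≈ 10633 × 8.33/100 ≈ 886.
Total lost output = 446 + 913 + 779 + 819 + 886 = 3843 billion.

$3,843 billion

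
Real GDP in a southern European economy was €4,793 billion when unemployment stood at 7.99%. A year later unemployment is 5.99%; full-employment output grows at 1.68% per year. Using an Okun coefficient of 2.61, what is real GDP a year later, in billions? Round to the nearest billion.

Δu = 5.99 - 7.99 = -2 points.
Okun's law (growth form): g_Y = g_Y* - β × Δu = 1.68 - 2.61 × (-2.00) = 1.68 + 5.22 = 6.9%.
Real GDP in the next year = 4793 × (1 + 6.9/100) = 4793 × 1.069 ≈ 5124 billion.

€5,124 billion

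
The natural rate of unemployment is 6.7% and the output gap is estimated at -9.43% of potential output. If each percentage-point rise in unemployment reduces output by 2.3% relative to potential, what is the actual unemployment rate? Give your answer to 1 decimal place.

From Okun's law, u - u* = -(output gap)/β = -(-9.43)/2.3 = 4.1 points.
So u = 6.7 + 4.1 = 10.8%.

10.8%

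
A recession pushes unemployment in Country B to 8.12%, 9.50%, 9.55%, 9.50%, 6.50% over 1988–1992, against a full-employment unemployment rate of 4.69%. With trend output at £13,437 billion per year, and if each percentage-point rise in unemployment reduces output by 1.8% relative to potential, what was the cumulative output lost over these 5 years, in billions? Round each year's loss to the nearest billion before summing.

£4,769 billion

Year 1988: gap = -1.8 × (8.12 - 4.69) = -6.174%, loss ≈ 13437 × 6.174/100 ≈ 830.
Year 1989: gap = -1.8 × (9.5 - 4.69) = -8.658%, loss ≈ 13437 × 8.658/100 ≈ 1163.
Year 1990: gap = -1.8 × (9.55 - 4.69) = -8.748%, loss ≈ 13437 × 8.748/100 ≈ 1175.
Year 1991: gap = -1.8 × (9.5 - 4.69) = -8.658%, loss ≈ 13437 × 8.658/100 ≈ 1163.
Year 1992: gap = -1.8 × (6.5 - 4.69) = -3.258%, loss ≈ 13437 × 3.258/100 ≈ 438.
Total lost output = 830 + 1163 + 1175 + 1163 + 438 = 4769 billion.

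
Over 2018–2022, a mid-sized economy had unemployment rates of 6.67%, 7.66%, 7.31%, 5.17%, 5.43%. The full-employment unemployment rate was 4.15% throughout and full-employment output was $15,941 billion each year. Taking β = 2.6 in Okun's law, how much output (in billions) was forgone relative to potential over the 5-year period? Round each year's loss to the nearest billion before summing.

$4,763 billion

Year 2018: gap = -2.6 × (6.67 - 4.15) = -6.552%, loss ≈ 15941 × 6.552/100 ≈ 1044.
Year 2019: gap = -2.6 × (7.66 - 4.15) = -9.126%, loss ≈ 15941 × 9.126/100 ≈ 1455.
Year 2020: gap = -2.6 × (7.31 - 4.15) = -8.216%, loss ≈ 15941 × 8.216/100 ≈ 1310.
Year 2021: gap = -2.6 × (5.17 - 4.15) = -2.652%, loss ≈ 15941 × 2.652/100 ≈ 423.
Year 2022: gap = -2.6 × (5.43 - 4.15) = -3.328%, loss ≈ 15941 × 3.328/100 ≈ 531.
Total lost output = 1044 + 1455 + 1310 + 423 + 531 = 4763 billion.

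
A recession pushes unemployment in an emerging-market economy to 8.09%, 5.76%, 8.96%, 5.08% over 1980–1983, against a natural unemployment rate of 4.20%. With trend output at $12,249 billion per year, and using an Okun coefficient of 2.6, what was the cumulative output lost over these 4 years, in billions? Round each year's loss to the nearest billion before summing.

$3,532 billion

Year 1980: gap = -2.6 × (8.09 - 4.2) = -10.114%, loss ≈ 12249 × 10.114/100 ≈ 1239.
Year 1981: gap = -2.6 × (5.76 - 4.2) = -4.056%, loss ≈ 12249 × 4.056/100 ≈ 497.
Year 1982: gap = -2.6 × (8.96 - 4.2) = -12.376%, loss ≈ 12249 × 12.376/100 ≈ 1516.
Year 1983: gap = -2.6 × (5.08 - 4.2) = -2.288%, loss ≈ 12249 × 2.288/100 ≈ 280.
Total lost output = 1239 + 497 + 1516 + 280 = 3532 billion.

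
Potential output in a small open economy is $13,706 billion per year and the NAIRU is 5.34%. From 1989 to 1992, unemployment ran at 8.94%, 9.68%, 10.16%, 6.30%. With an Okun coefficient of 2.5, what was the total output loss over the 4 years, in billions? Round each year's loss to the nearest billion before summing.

$4,702 billion

Year 1989: gap = -2.5 × (8.94 - 5.34) = -9%, loss ≈ 13706 × 9/100 ≈ 1234.
Year 1990: gap = -2.5 × (9.68 - 5.34) = -10.85%, loss ≈ 13706 × 10.85/100 ≈ 1487.
Year 1991: gap = -2.5 × (10.16 - 5.34) = -12.05%, loss ≈ 13706 × 12.05/100 ≈ 1652.
Year 1992: gap = -2.5 × (6.3 - 5.34) = -2.4%, loss ≈ 13706 × 2.4/100 ≈ 329.
Total lost output = 1234 + 1487 + 1652 + 329 = 4702 billion.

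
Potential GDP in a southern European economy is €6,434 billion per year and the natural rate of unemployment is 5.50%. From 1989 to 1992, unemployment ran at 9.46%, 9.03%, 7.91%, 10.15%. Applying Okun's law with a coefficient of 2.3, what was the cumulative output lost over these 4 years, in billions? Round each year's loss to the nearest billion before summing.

€2,153 billion

Year 1989: gap = -2.3 × (9.46 - 5.5) = -9.108%, loss ≈ 6434 × 9.108/100 ≈ 586.
Year 1990: gap = -2.3 × (9.03 - 5.5) = -8.119%, loss ≈ 6434 × 8.119/100 ≈ 522.
Year 1991: gap = -2.3 × (7.91 - 5.5) = -5.543%, loss ≈ 6434 × 5.543/100 ≈ 357.
Year 1992: gap = -2.3 × (10.15 - 5.5) = -10.695%, loss ≈ 6434 × 10.695/100 ≈ 688.
Total lost output = 586 + 522 + 357 + 688 = 2153 billion.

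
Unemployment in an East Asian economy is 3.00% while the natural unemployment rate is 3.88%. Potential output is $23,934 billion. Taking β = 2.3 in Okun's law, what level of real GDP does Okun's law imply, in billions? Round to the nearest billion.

Unemployment gap = 3 - 3.88 = -0.88 points, so the output gap is -2.3 × (-0.88) = 2.024%.
Actual GDP = 23934 × (1 + 2.024/100) = 23934 × 1.02024 ≈ 24418 billion.

$24,418 billion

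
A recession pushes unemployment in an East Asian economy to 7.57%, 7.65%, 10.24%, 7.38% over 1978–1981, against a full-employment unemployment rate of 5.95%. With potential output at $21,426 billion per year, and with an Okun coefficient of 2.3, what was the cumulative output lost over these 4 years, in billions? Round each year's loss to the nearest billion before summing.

$4,455 billion

Year 1978: gap = -2.3 × (7.57 - 5.95) = -3.726%, loss ≈ 21426 × 3.726/100 ≈ 798.
Year 1979: gap = -2.3 × (7.65 - 5.95) = -3.91%, loss ≈ 21426 × 3.91/100 ≈ 838.
Year 1980: gap = -2.3 × (10.24 - 5.95) = -9.867%, loss ≈ 21426 × 9.867/100 ≈ 2114.
Year 1981: gap = -2.3 × (7.38 - 5.95) = -3.289%, loss ≈ 21426 × 3.289/100 ≈ 705.
Total lost output = 798 + 838 + 2114 + 705 = 4455 billion.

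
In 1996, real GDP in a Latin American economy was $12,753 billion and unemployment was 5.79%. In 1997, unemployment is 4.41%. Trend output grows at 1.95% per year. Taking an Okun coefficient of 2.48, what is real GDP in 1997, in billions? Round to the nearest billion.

Δu = 4.41 - 5.79 = -1.38 points.
Okun's law (growth form): g_Y = g_Y* - β × Δu = 1.95 - 2.48 × (-1.38) = 1.95 + 3.4224 = 5.3724%.
Real GDP in the next year = 12753 × (1 + 5.3724/100) = 12753 × 1.053724 ≈ 13438 billion.

$13,438 billion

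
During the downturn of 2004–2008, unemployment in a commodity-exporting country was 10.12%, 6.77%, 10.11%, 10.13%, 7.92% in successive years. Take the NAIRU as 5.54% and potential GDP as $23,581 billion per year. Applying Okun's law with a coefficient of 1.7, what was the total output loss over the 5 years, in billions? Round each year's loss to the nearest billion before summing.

Year 2004: gap = -1.7 × (10.12 - 5.54) = -7.786%, loss ≈ 23581 × 7.786/100 ≈ 1836.
Year 2005: gap = -1.7 × (6.77 - 5.54) = -2.091%, loss ≈ 23581 × 2.091/100 ≈ 493.
Year 2006: gap = -1.7 × (10.11 - 5.54) = -7.769%, loss ≈ 23581 × 7.769/100 ≈ 1832.
Year 2007: gap = -1.7 × (10.13 - 5.54) = -7.803%, loss ≈ 23581 × 7.803/100 ≈ 1840.
Year 2008: gap = -1.7 × (7.92 - 5.54) = -4.046%, loss ≈ 23581 × 4.046/100 ≈ 954.
Total lost output = 1836 + 493 + 1832 + 1840 + 954 = 6955 billion.

$6,955 billion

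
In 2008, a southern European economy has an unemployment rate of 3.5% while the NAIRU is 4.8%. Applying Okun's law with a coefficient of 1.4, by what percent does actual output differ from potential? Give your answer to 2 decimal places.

The unemployment gap is 3.5 - 4.8 = -1.3 percentage points.
Okun's law gives an output gap of -1.4 × (-1.3) = 1.82%, i.e. 1.82% above potential.

1.82%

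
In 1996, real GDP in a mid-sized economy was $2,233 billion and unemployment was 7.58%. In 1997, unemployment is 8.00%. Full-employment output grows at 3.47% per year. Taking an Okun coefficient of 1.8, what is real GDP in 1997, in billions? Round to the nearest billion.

Δu = 8 - 7.58 = 0.42 points.
Okun's law (growth form): g_Y = g_Y* - β × Δu = 3.47 - 1.8 × (0.42) = 3.47 - 0.756 = 2.714%.
Real GDP in the next year = 2233 × (1 + 2.714/100) = 2233 × 1.02714 ≈ 2294 billion.

$2,294 billion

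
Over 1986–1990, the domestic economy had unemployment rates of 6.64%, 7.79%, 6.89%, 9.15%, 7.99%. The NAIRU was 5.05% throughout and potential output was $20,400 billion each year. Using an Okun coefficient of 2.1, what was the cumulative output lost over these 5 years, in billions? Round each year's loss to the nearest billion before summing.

Year 1986: gap = -2.1 × (6.64 - 5.05) = -3.339%, loss ≈ 20400 × 3.339/100 ≈ 681.
Year 1987: gap = -2.1 × (7.79 - 5.05) = -5.754%, loss ≈ 20400 × 5.754/100 ≈ 1174.
Year 1988: gap = -2.1 × (6.89 - 5.05) = -3.864%, loss ≈ 20400 × 3.864/100 ≈ 788.
Year 1989: gap = -2.1 × (9.15 - 5.05) = -8.61%, loss ≈ 20400 × 8.61/100 ≈ 1756.
Year 1990: gap = -2.1 × (7.99 - 5.05) = -6.174%, loss ≈ 20400 × 6.174/100 ≈ 1259.
Total lost output = 681 + 1174 + 788 + 1756 + 1259 = 5658 billion.

$5,658 billion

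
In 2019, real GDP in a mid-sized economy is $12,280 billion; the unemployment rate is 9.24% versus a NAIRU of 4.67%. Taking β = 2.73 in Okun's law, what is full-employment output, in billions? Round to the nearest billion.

Unemployment gap = 9.24 - 4.67 = 4.57 points, so output gap = -2.73 × 4.57 = -12.4761%.
Since Y = Y* × (1 + gap/100), Y* = 12280/0.875239 ≈ 14030 billion.

$14,030 billion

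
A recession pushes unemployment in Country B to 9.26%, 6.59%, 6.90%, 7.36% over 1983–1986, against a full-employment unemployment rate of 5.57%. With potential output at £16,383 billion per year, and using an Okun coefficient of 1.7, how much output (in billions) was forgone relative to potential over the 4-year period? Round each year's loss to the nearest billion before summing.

£2,181 billion

Year 1983: gap = -1.7 × (9.26 - 5.57) = -6.273%, loss ≈ 16383 × 6.273/100 ≈ 1028.
Year 1984: gap = -1.7 × (6.59 - 5.57) = -1.734%, loss ≈ 16383 × 1.734/100 ≈ 284.
Year 1985: gap = -1.7 × (6.9 - 5.57) = -2.261%, loss ≈ 16383 × 2.261/100 ≈ 370.
Year 1986: gap = -1.7 × (7.36 - 5.57) = -3.043%, loss ≈ 16383 × 3.043/100 ≈ 499.
Total lost output = 1028 + 284 + 370 + 499 = 2181 billion.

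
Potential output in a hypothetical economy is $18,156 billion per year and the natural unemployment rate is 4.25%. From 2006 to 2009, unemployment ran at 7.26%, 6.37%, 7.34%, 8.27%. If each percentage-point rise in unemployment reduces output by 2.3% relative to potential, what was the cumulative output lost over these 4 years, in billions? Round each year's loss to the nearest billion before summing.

Year 2006: gap = -2.3 × (7.26 - 4.25) = -6.923%, loss ≈ 18156 × 6.923/100 ≈ 1257.
Year 2007: gap = -2.3 × (6.37 - 4.25) = -4.876%, loss ≈ 18156 × 4.876/100 ≈ 885.
Year 2008: gap = -2.3 × (7.34 - 4.25) = -7.107%, loss ≈ 18156 × 7.107/100 ≈ 1290.
Year 2009: gap = -2.3 × (8.27 - 4.25) = -9.246%, loss ≈ 18156 × 9.246/100 ≈ 1679.
Total lost output = 1257 + 885 + 1290 + 1679 = 5111 billion.

$5,111 billion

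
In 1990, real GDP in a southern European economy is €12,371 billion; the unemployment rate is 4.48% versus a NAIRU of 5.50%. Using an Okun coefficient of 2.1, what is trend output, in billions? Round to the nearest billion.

€12,112 billion

Unemployment gap = 4.48 - 5.5 = -1.02 points, so output gap = -2.1 × (-1.02) = 2.142%.
Since Y = Y* × (1 + gap/100), Y* = 12371/1.02142 ≈ 12112 billion.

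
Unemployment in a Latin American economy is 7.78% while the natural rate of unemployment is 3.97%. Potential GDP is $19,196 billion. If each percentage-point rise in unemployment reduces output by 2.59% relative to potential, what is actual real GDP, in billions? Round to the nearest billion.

$17,302 billion

Unemployment gap = 7.78 - 3.97 = 3.81 points, so the output gap is -2.59 × 3.81 = -9.8679%.
Actual GDP = 19196 × (1 - 9.8679/100) = 19196 × 0.901321 ≈ 17302 billion.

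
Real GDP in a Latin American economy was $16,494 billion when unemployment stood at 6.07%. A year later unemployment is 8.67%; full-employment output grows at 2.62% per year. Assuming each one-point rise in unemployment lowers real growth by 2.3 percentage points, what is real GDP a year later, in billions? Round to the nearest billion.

$15,940 billion

Δu = 8.67 - 6.07 = 2.6 points.
Okun's law (growth form): g_Y = g_Y* - β × Δu = 2.62 - 2.3 × (2.60) = 2.62 - 5.98 = -3.36%.
Real GDP in the next year = 16494 × (1 - 3.36/100) = 16494 × 0.9664 ≈ 15940 billion.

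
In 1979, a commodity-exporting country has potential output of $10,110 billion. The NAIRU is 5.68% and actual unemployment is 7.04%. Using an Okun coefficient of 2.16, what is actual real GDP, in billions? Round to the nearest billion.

Unemployment gap = 7.04 - 5.68 = 1.36 points, so the output gap is -2.16 × 1.36 = -2.9376%.
Actual GDP = 10110 × (1 - 2.9376/100) = 10110 × 0.970624 ≈ 9813 billion.

$9,813 billion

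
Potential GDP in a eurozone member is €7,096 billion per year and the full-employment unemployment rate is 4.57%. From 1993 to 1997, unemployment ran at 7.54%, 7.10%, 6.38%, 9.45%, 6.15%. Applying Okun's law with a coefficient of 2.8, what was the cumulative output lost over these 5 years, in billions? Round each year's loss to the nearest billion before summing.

Year 1993: gap = -2.8 × (7.54 - 4.57) = -8.316%, loss ≈ 7096 × 8.316/100 ≈ 590.
Year 1994: gap = -2.8 × (7.1 - 4.57) = -7.084%, loss ≈ 7096 × 7.084/100 ≈ 503.
Year 1995: gap = -2.8 × (6.38 - 4.57) = -5.068%, loss ≈ 7096 × 5.068/100 ≈ 360.
Year 1996: gap = -2.8 × (9.45 - 4.57) = -13.664%, loss ≈ 7096 × 13.664/100 ≈ 970.
Year 1997: gap = -2.8 × (6.15 - 4.57) = -4.424%, loss ≈ 7096 × 4.424/100 ≈ 314.
Total lost output = 590 + 503 + 360 + 970 + 314 = 2737 billion.

€2,737 billion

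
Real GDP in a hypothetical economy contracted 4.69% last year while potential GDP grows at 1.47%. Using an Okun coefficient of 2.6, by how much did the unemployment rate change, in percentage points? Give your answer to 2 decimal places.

Growth-rate Okun's law: g_Y = g_Y* - β × Δu, so Δu = (g_Y* - g_Y)/β.
Δu = (1.47 + 4.69)/2.6 = 6.16/2.6 = 2.37 percentage points.

2.37 percentage points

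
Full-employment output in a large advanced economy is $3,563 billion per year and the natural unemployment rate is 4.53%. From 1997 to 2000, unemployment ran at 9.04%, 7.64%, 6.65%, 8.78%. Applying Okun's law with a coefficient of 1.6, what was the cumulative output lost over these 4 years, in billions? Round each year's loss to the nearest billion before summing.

Year 1997: gap = -1.6 × (9.04 - 4.53) = -7.216%, loss ≈ 3563 × 7.216/100 ≈ 257.
Year 1998: gap = -1.6 × (7.64 - 4.53) = -4.976%, loss ≈ 3563 × 4.976/100 ≈ 177.
Year 1999: gap = -1.6 × (6.65 - 4.53) = -3.392%, loss ≈ 3563 × 3.392/100 ≈ 121.
Year 2000: gap = -1.6 × (8.78 - 4.53) = -6.8%, loss ≈ 3563 × 6.8/100 ≈ 242.
Total lost output = 257 + 177 + 121 + 242 = 797 billion.

$797 billion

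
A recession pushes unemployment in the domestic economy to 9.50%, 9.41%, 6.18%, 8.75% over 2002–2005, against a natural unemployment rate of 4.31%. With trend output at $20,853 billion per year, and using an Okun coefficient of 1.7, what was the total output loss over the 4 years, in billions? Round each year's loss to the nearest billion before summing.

$5,885 billion

Year 2002: gap = -1.7 × (9.5 - 4.31) = -8.823%, loss ≈ 20853 × 8.823/100 ≈ 1840.
Year 2003: gap = -1.7 × (9.41 - 4.31) = -8.67%, loss ≈ 20853 × 8.67/100 ≈ 1808.
Year 2004: gap = -1.7 × (6.18 - 4.31) = -3.179%, loss ≈ 20853 × 3.179/100 ≈ 663.
Year 2005: gap = -1.7 × (8.75 - 4.31) = -7.548%, loss ≈ 20853 × 7.548/100 ≈ 1574.
Total lost output = 1840 + 1808 + 663 + 1574 = 5885 billion.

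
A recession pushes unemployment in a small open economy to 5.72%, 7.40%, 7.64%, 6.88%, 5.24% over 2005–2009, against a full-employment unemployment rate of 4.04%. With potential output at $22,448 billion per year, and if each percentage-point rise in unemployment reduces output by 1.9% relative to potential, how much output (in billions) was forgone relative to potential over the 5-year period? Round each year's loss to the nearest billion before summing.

Year 2005: gap = -1.9 × (5.72 - 4.04) = -3.192%, loss ≈ 22448 × 3.192/100 ≈ 717.
Year 2006: gap = -1.9 × (7.4 - 4.04) = -6.384%, loss ≈ 22448 × 6.384/100 ≈ 1433.
Year 2007: gap = -1.9 × (7.64 - 4.04) = -6.84%, loss ≈ 22448 × 6.84/100 ≈ 1535.
Year 2008: gap = -1.9 × (6.88 - 4.04) = -5.396%, loss ≈ 22448 × 5.396/100 ≈ 1211.
Year 2009: gap = -1.9 × (5.24 - 4.04) = -2.28%, loss ≈ 22448 × 2.28/100 ≈ 512.
Total lost output = 717 + 1433 + 1535 + 1211 + 512 = 5408 billion.

$5,408 billion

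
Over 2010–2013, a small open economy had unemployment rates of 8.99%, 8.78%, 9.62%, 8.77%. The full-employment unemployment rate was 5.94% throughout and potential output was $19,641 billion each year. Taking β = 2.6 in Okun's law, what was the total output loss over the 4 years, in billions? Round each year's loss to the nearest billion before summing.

$6,332 billion

Year 2010: gap = -2.6 × (8.99 - 5.94) = -7.93%, loss ≈ 19641 × 7.93/100 ≈ 1558.
Year 2011: gap = -2.6 × (8.78 - 5.94) = -7.384%, loss ≈ 19641 × 7.384/100 ≈ 1450.
Year 2012: gap = -2.6 × (9.62 - 5.94) = -9.568%, loss ≈ 19641 × 9.568/100 ≈ 1879.
Year 2013: gap = -2.6 × (8.77 - 5.94) = -7.358%, loss ≈ 19641 × 7.358/100 ≈ 1445.
Total lost output = 1558 + 1450 + 1879 + 1445 = 6332 billion.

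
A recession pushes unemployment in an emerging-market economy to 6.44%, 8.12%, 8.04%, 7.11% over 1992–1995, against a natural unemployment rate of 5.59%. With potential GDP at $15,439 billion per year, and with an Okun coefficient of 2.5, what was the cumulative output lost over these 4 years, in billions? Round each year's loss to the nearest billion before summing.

$2,838 billion

Year 1992: gap = -2.5 × (6.44 - 5.59) = -2.125%, loss ≈ 15439 × 2.125/100 ≈ 328.
Year 1993: gap = -2.5 × (8.12 - 5.59) = -6.325%, loss ≈ 15439 × 6.325/100 ≈ 977.
Year 1994: gap = -2.5 × (8.04 - 5.59) = -6.125%, loss ≈ 15439 × 6.125/100 ≈ 946.
Year 1995: gap = -2.5 × (7.11 - 5.59) = -3.8%, loss ≈ 15439 × 3.8/100 ≈ 587.
Total lost output = 328 + 977 + 946 + 587 = 2838 billion.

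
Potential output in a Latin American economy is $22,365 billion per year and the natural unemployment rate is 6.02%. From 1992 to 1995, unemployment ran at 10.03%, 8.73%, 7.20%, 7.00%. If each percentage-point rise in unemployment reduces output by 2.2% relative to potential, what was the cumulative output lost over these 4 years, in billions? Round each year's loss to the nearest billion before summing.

$4,369 billion

Year 1992: gap = -2.2 × (10.03 - 6.02) = -8.822%, loss ≈ 22365 × 8.822/100 ≈ 1973.
Year 1993: gap = -2.2 × (8.73 - 6.02) = -5.962%, loss ≈ 22365 × 5.962/100 ≈ 1333.
Year 1994: gap = -2.2 × (7.2 - 6.02) = -2.596%, loss ≈ 22365 × 2.596/100 ≈ 581.
Year 1995: gap = -2.2 × (7 - 6.02) = -2.156%, loss ≈ 22365 × 2.156/100 ≈ 482.
Total lost output = 1973 + 1333 + 581 + 482 = 4369 billion.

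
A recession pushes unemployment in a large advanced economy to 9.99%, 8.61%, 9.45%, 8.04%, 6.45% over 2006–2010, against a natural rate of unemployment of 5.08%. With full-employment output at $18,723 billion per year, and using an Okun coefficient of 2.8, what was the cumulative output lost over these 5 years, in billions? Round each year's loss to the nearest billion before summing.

Year 2006: gap = -2.8 × (9.99 - 5.08) = -13.748%, loss ≈ 18723 × 13.748/100 ≈ 2574.
Year 2007: gap = -2.8 × (8.61 - 5.08) = -9.884%, loss ≈ 18723 × 9.884/100 ≈ 1851.
Year 2008: gap = -2.8 × (9.45 - 5.08) = -12.236%, loss ≈ 18723 × 12.236/100 ≈ 2291.
Year 2009: gap = -2.8 × (8.04 - 5.08) = -8.288%, loss ≈ 18723 × 8.288/100 ≈ 1552.
Year 2010: gap = -2.8 × (6.45 - 5.08) = -3.836%, loss ≈ 18723 × 3.836/100 ≈ 718.
Total lost output = 2574 + 1851 + 2291 + 1552 + 718 = 8986 billion.

$8,986 billion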